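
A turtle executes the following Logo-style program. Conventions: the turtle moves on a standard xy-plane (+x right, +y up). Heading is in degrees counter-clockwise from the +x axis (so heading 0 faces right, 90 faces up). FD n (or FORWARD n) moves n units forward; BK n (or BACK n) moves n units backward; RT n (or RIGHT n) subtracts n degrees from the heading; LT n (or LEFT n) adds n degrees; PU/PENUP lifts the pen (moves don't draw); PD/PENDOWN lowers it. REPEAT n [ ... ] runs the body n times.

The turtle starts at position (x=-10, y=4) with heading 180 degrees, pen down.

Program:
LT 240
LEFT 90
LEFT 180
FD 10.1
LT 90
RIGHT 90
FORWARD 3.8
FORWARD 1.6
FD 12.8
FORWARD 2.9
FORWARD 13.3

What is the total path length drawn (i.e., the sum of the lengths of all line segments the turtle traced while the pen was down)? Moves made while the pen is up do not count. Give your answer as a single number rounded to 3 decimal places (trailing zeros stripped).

Executing turtle program step by step:
Start: pos=(-10,4), heading=180, pen down
LT 240: heading 180 -> 60
LT 90: heading 60 -> 150
LT 180: heading 150 -> 330
FD 10.1: (-10,4) -> (-1.253,-1.05) [heading=330, draw]
LT 90: heading 330 -> 60
RT 90: heading 60 -> 330
FD 3.8: (-1.253,-1.05) -> (2.038,-2.95) [heading=330, draw]
FD 1.6: (2.038,-2.95) -> (3.423,-3.75) [heading=330, draw]
FD 12.8: (3.423,-3.75) -> (14.509,-10.15) [heading=330, draw]
FD 2.9: (14.509,-10.15) -> (17.02,-11.6) [heading=330, draw]
FD 13.3: (17.02,-11.6) -> (28.538,-18.25) [heading=330, draw]
Final: pos=(28.538,-18.25), heading=330, 6 segment(s) drawn

Segment lengths:
  seg 1: (-10,4) -> (-1.253,-1.05), length = 10.1
  seg 2: (-1.253,-1.05) -> (2.038,-2.95), length = 3.8
  seg 3: (2.038,-2.95) -> (3.423,-3.75), length = 1.6
  seg 4: (3.423,-3.75) -> (14.509,-10.15), length = 12.8
  seg 5: (14.509,-10.15) -> (17.02,-11.6), length = 2.9
  seg 6: (17.02,-11.6) -> (28.538,-18.25), length = 13.3
Total = 44.5

Answer: 44.5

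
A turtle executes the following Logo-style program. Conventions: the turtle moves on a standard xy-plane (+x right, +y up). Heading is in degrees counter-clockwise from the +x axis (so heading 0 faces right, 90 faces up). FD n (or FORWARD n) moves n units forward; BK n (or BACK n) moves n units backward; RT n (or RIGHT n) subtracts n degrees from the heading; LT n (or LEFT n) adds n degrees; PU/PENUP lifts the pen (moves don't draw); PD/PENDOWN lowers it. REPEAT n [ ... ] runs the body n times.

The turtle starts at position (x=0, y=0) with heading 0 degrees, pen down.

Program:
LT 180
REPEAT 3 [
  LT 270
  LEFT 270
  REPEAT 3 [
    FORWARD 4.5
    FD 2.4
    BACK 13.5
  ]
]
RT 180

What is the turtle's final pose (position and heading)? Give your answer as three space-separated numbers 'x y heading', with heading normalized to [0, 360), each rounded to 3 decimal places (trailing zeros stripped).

Answer: -19.8 0 180

Derivation:
Executing turtle program step by step:
Start: pos=(0,0), heading=0, pen down
LT 180: heading 0 -> 180
REPEAT 3 [
  -- iteration 1/3 --
  LT 270: heading 180 -> 90
  LT 270: heading 90 -> 0
  REPEAT 3 [
    -- iteration 1/3 --
    FD 4.5: (0,0) -> (4.5,0) [heading=0, draw]
    FD 2.4: (4.5,0) -> (6.9,0) [heading=0, draw]
    BK 13.5: (6.9,0) -> (-6.6,0) [heading=0, draw]
    -- iteration 2/3 --
    FD 4.5: (-6.6,0) -> (-2.1,0) [heading=0, draw]
    FD 2.4: (-2.1,0) -> (0.3,0) [heading=0, draw]
    BK 13.5: (0.3,0) -> (-13.2,0) [heading=0, draw]
    -- iteration 3/3 --
    FD 4.5: (-13.2,0) -> (-8.7,0) [heading=0, draw]
    FD 2.4: (-8.7,0) -> (-6.3,0) [heading=0, draw]
    BK 13.5: (-6.3,0) -> (-19.8,0) [heading=0, draw]
  ]
  -- iteration 2/3 --
  LT 270: heading 0 -> 270
  LT 270: heading 270 -> 180
  REPEAT 3 [
    -- iteration 1/3 --
    FD 4.5: (-19.8,0) -> (-24.3,0) [heading=180, draw]
    FD 2.4: (-24.3,0) -> (-26.7,0) [heading=180, draw]
    BK 13.5: (-26.7,0) -> (-13.2,0) [heading=180, draw]
    -- iteration 2/3 --
    FD 4.5: (-13.2,0) -> (-17.7,0) [heading=180, draw]
    FD 2.4: (-17.7,0) -> (-20.1,0) [heading=180, draw]
    BK 13.5: (-20.1,0) -> (-6.6,0) [heading=180, draw]
    -- iteration 3/3 --
    FD 4.5: (-6.6,0) -> (-11.1,0) [heading=180, draw]
    FD 2.4: (-11.1,0) -> (-13.5,0) [heading=180, draw]
    BK 13.5: (-13.5,0) -> (0,0) [heading=180, draw]
  ]
  -- iteration 3/3 --
  LT 270: heading 180 -> 90
  LT 270: heading 90 -> 0
  REPEAT 3 [
    -- iteration 1/3 --
    FD 4.5: (0,0) -> (4.5,0) [heading=0, draw]
    FD 2.4: (4.5,0) -> (6.9,0) [heading=0, draw]
    BK 13.5: (6.9,0) -> (-6.6,0) [heading=0, draw]
    -- iteration 2/3 --
    FD 4.5: (-6.6,0) -> (-2.1,0) [heading=0, draw]
    FD 2.4: (-2.1,0) -> (0.3,0) [heading=0, draw]
    BK 13.5: (0.3,0) -> (-13.2,0) [heading=0, draw]
    -- iteration 3/3 --
    FD 4.5: (-13.2,0) -> (-8.7,0) [heading=0, draw]
    FD 2.4: (-8.7,0) -> (-6.3,0) [heading=0, draw]
    BK 13.5: (-6.3,0) -> (-19.8,0) [heading=0, draw]
  ]
]
RT 180: heading 0 -> 180
Final: pos=(-19.8,0), heading=180, 27 segment(s) drawn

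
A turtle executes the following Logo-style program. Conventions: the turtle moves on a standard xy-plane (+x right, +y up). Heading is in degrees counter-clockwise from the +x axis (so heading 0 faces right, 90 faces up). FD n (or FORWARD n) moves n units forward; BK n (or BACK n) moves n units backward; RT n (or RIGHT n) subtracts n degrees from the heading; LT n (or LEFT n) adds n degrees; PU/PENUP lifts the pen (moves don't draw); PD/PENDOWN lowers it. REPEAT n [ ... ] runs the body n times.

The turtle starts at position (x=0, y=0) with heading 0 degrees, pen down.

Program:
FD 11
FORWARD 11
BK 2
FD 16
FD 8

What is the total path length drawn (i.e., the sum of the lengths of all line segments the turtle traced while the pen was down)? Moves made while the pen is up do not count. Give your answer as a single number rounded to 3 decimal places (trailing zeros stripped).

Answer: 48

Derivation:
Executing turtle program step by step:
Start: pos=(0,0), heading=0, pen down
FD 11: (0,0) -> (11,0) [heading=0, draw]
FD 11: (11,0) -> (22,0) [heading=0, draw]
BK 2: (22,0) -> (20,0) [heading=0, draw]
FD 16: (20,0) -> (36,0) [heading=0, draw]
FD 8: (36,0) -> (44,0) [heading=0, draw]
Final: pos=(44,0), heading=0, 5 segment(s) drawn

Segment lengths:
  seg 1: (0,0) -> (11,0), length = 11
  seg 2: (11,0) -> (22,0), length = 11
  seg 3: (22,0) -> (20,0), length = 2
  seg 4: (20,0) -> (36,0), length = 16
  seg 5: (36,0) -> (44,0), length = 8
Total = 48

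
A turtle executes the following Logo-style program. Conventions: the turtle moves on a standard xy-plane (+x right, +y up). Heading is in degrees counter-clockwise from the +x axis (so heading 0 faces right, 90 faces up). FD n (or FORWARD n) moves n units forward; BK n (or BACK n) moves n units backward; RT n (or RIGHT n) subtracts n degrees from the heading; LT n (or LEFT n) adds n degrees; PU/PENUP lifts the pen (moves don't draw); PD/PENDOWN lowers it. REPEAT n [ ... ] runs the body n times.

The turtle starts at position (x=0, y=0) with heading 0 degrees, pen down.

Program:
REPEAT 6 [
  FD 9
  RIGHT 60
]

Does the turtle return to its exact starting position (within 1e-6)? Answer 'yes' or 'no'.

Executing turtle program step by step:
Start: pos=(0,0), heading=0, pen down
REPEAT 6 [
  -- iteration 1/6 --
  FD 9: (0,0) -> (9,0) [heading=0, draw]
  RT 60: heading 0 -> 300
  -- iteration 2/6 --
  FD 9: (9,0) -> (13.5,-7.794) [heading=300, draw]
  RT 60: heading 300 -> 240
  -- iteration 3/6 --
  FD 9: (13.5,-7.794) -> (9,-15.588) [heading=240, draw]
  RT 60: heading 240 -> 180
  -- iteration 4/6 --
  FD 9: (9,-15.588) -> (0,-15.588) [heading=180, draw]
  RT 60: heading 180 -> 120
  -- iteration 5/6 --
  FD 9: (0,-15.588) -> (-4.5,-7.794) [heading=120, draw]
  RT 60: heading 120 -> 60
  -- iteration 6/6 --
  FD 9: (-4.5,-7.794) -> (0,0) [heading=60, draw]
  RT 60: heading 60 -> 0
]
Final: pos=(0,0), heading=0, 6 segment(s) drawn

Start position: (0, 0)
Final position: (0, 0)
Distance = 0; < 1e-6 -> CLOSED

Answer: yes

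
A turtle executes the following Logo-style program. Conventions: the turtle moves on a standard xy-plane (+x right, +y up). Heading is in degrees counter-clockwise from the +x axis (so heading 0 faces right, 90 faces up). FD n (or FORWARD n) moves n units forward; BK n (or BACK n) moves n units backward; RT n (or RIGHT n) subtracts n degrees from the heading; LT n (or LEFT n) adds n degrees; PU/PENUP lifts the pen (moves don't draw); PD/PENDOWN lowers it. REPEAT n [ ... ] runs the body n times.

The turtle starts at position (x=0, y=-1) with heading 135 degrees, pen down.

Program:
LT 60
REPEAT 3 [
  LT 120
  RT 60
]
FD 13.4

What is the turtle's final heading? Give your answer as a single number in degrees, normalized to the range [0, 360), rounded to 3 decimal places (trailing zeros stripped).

Answer: 15

Derivation:
Executing turtle program step by step:
Start: pos=(0,-1), heading=135, pen down
LT 60: heading 135 -> 195
REPEAT 3 [
  -- iteration 1/3 --
  LT 120: heading 195 -> 315
  RT 60: heading 315 -> 255
  -- iteration 2/3 --
  LT 120: heading 255 -> 15
  RT 60: heading 15 -> 315
  -- iteration 3/3 --
  LT 120: heading 315 -> 75
  RT 60: heading 75 -> 15
]
FD 13.4: (0,-1) -> (12.943,2.468) [heading=15, draw]
Final: pos=(12.943,2.468), heading=15, 1 segment(s) drawn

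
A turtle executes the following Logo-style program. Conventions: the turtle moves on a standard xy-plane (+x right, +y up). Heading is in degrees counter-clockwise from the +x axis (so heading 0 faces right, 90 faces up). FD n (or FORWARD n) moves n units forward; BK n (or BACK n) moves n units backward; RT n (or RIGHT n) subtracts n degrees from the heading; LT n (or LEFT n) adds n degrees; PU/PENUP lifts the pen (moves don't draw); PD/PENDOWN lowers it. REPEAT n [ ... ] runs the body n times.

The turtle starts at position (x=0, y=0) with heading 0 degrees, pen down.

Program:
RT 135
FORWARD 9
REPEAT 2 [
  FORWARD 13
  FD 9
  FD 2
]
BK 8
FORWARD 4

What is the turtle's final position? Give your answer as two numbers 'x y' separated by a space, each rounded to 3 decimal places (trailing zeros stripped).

Answer: -37.477 -37.477

Derivation:
Executing turtle program step by step:
Start: pos=(0,0), heading=0, pen down
RT 135: heading 0 -> 225
FD 9: (0,0) -> (-6.364,-6.364) [heading=225, draw]
REPEAT 2 [
  -- iteration 1/2 --
  FD 13: (-6.364,-6.364) -> (-15.556,-15.556) [heading=225, draw]
  FD 9: (-15.556,-15.556) -> (-21.92,-21.92) [heading=225, draw]
  FD 2: (-21.92,-21.92) -> (-23.335,-23.335) [heading=225, draw]
  -- iteration 2/2 --
  FD 13: (-23.335,-23.335) -> (-32.527,-32.527) [heading=225, draw]
  FD 9: (-32.527,-32.527) -> (-38.891,-38.891) [heading=225, draw]
  FD 2: (-38.891,-38.891) -> (-40.305,-40.305) [heading=225, draw]
]
BK 8: (-40.305,-40.305) -> (-34.648,-34.648) [heading=225, draw]
FD 4: (-34.648,-34.648) -> (-37.477,-37.477) [heading=225, draw]
Final: pos=(-37.477,-37.477), heading=225, 9 segment(s) drawn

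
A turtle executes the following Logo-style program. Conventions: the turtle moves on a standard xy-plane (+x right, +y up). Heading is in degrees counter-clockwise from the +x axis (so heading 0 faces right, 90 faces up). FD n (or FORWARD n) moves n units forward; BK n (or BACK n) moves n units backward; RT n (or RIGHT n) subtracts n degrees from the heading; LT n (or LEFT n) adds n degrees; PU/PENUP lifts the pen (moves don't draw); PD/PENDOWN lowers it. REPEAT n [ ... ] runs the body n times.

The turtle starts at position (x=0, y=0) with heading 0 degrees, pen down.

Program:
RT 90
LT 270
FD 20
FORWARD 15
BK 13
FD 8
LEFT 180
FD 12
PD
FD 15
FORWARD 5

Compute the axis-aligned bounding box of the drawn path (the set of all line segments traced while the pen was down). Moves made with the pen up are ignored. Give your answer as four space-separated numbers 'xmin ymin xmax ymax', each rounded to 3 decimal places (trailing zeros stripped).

Answer: -35 0 2 0

Derivation:
Executing turtle program step by step:
Start: pos=(0,0), heading=0, pen down
RT 90: heading 0 -> 270
LT 270: heading 270 -> 180
FD 20: (0,0) -> (-20,0) [heading=180, draw]
FD 15: (-20,0) -> (-35,0) [heading=180, draw]
BK 13: (-35,0) -> (-22,0) [heading=180, draw]
FD 8: (-22,0) -> (-30,0) [heading=180, draw]
LT 180: heading 180 -> 0
FD 12: (-30,0) -> (-18,0) [heading=0, draw]
PD: pen down
FD 15: (-18,0) -> (-3,0) [heading=0, draw]
FD 5: (-3,0) -> (2,0) [heading=0, draw]
Final: pos=(2,0), heading=0, 7 segment(s) drawn

Segment endpoints: x in {-35, -30, -22, -20, -18, -3, 0, 2}, y in {0, 0, 0, 0, 0, 0, 0, 0}
xmin=-35, ymin=0, xmax=2, ymax=0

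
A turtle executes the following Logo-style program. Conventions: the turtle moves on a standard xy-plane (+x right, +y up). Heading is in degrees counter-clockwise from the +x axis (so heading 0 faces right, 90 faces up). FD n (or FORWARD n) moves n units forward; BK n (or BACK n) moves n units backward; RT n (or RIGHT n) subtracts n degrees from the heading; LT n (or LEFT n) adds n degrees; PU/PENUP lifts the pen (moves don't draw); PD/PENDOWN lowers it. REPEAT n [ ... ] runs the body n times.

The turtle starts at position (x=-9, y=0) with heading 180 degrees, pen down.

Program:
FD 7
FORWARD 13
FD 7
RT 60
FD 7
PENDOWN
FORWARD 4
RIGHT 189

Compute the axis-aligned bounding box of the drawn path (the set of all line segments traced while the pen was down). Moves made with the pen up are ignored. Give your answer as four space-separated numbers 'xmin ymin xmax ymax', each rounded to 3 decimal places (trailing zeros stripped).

Executing turtle program step by step:
Start: pos=(-9,0), heading=180, pen down
FD 7: (-9,0) -> (-16,0) [heading=180, draw]
FD 13: (-16,0) -> (-29,0) [heading=180, draw]
FD 7: (-29,0) -> (-36,0) [heading=180, draw]
RT 60: heading 180 -> 120
FD 7: (-36,0) -> (-39.5,6.062) [heading=120, draw]
PD: pen down
FD 4: (-39.5,6.062) -> (-41.5,9.526) [heading=120, draw]
RT 189: heading 120 -> 291
Final: pos=(-41.5,9.526), heading=291, 5 segment(s) drawn

Segment endpoints: x in {-41.5, -39.5, -36, -29, -16, -9}, y in {0, 0, 0, 0, 6.062, 9.526}
xmin=-41.5, ymin=0, xmax=-9, ymax=9.526

Answer: -41.5 0 -9 9.526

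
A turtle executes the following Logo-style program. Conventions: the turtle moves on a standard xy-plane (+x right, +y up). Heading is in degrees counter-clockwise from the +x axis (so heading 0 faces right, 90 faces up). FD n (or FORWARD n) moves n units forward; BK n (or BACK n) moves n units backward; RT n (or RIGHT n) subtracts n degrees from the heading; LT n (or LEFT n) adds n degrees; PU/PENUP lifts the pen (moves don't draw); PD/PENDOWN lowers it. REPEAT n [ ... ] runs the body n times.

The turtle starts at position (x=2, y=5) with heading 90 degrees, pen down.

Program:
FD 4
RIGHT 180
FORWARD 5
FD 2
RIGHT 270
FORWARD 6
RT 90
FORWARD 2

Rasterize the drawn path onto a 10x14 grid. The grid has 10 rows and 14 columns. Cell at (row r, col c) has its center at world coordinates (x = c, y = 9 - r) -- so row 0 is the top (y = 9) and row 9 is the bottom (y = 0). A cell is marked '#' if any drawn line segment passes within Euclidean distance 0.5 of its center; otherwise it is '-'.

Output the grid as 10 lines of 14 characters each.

Segment 0: (2,5) -> (2,9)
Segment 1: (2,9) -> (2,4)
Segment 2: (2,4) -> (2,2)
Segment 3: (2,2) -> (8,2)
Segment 4: (8,2) -> (8,0)

Answer: --#-----------
--#-----------
--#-----------
--#-----------
--#-----------
--#-----------
--#-----------
--#######-----
--------#-----
--------#-----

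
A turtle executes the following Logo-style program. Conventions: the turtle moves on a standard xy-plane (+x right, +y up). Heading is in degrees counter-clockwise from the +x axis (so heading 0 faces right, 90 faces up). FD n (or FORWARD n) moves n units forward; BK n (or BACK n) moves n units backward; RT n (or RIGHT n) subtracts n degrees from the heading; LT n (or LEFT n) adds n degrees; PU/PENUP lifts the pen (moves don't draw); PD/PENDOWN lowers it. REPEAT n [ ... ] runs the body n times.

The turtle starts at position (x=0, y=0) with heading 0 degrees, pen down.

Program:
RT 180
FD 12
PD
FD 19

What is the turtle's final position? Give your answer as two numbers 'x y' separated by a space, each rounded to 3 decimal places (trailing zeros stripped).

Answer: -31 0

Derivation:
Executing turtle program step by step:
Start: pos=(0,0), heading=0, pen down
RT 180: heading 0 -> 180
FD 12: (0,0) -> (-12,0) [heading=180, draw]
PD: pen down
FD 19: (-12,0) -> (-31,0) [heading=180, draw]
Final: pos=(-31,0), heading=180, 2 segment(s) drawn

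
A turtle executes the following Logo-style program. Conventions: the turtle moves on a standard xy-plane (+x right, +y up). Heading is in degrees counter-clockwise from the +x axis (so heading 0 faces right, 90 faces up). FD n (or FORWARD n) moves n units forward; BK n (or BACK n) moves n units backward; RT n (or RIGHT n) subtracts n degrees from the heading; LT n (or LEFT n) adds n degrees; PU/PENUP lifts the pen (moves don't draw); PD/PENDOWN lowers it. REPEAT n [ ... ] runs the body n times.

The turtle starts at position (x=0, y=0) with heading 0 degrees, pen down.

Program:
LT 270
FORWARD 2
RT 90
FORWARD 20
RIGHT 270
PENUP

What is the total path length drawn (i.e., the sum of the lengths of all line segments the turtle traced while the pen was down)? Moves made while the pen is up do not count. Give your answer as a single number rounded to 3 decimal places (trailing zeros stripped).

Executing turtle program step by step:
Start: pos=(0,0), heading=0, pen down
LT 270: heading 0 -> 270
FD 2: (0,0) -> (0,-2) [heading=270, draw]
RT 90: heading 270 -> 180
FD 20: (0,-2) -> (-20,-2) [heading=180, draw]
RT 270: heading 180 -> 270
PU: pen up
Final: pos=(-20,-2), heading=270, 2 segment(s) drawn

Segment lengths:
  seg 1: (0,0) -> (0,-2), length = 2
  seg 2: (0,-2) -> (-20,-2), length = 20
Total = 22

Answer: 22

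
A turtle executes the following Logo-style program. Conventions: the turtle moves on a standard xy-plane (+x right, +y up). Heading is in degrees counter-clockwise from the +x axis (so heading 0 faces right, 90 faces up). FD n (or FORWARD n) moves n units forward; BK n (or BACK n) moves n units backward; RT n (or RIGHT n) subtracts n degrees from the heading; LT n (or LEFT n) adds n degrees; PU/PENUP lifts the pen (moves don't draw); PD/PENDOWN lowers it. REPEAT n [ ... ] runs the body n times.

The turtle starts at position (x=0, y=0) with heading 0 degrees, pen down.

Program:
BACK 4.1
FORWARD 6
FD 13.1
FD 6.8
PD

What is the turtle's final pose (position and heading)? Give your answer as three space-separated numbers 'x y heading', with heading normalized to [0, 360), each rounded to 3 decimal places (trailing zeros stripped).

Answer: 21.8 0 0

Derivation:
Executing turtle program step by step:
Start: pos=(0,0), heading=0, pen down
BK 4.1: (0,0) -> (-4.1,0) [heading=0, draw]
FD 6: (-4.1,0) -> (1.9,0) [heading=0, draw]
FD 13.1: (1.9,0) -> (15,0) [heading=0, draw]
FD 6.8: (15,0) -> (21.8,0) [heading=0, draw]
PD: pen down
Final: pos=(21.8,0), heading=0, 4 segment(s) drawn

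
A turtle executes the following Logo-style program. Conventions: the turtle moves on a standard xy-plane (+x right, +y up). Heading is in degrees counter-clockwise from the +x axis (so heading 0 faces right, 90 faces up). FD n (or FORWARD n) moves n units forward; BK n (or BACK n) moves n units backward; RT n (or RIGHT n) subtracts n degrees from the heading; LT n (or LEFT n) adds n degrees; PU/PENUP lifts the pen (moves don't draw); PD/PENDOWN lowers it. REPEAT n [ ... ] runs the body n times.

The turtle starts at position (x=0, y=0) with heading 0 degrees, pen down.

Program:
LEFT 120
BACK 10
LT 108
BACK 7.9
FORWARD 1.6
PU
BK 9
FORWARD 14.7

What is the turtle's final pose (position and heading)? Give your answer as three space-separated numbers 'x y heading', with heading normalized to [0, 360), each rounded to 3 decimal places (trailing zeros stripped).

Answer: 5.401 -8.214 228

Derivation:
Executing turtle program step by step:
Start: pos=(0,0), heading=0, pen down
LT 120: heading 0 -> 120
BK 10: (0,0) -> (5,-8.66) [heading=120, draw]
LT 108: heading 120 -> 228
BK 7.9: (5,-8.66) -> (10.286,-2.789) [heading=228, draw]
FD 1.6: (10.286,-2.789) -> (9.216,-3.978) [heading=228, draw]
PU: pen up
BK 9: (9.216,-3.978) -> (15.238,2.71) [heading=228, move]
FD 14.7: (15.238,2.71) -> (5.401,-8.214) [heading=228, move]
Final: pos=(5.401,-8.214), heading=228, 3 segment(s) drawn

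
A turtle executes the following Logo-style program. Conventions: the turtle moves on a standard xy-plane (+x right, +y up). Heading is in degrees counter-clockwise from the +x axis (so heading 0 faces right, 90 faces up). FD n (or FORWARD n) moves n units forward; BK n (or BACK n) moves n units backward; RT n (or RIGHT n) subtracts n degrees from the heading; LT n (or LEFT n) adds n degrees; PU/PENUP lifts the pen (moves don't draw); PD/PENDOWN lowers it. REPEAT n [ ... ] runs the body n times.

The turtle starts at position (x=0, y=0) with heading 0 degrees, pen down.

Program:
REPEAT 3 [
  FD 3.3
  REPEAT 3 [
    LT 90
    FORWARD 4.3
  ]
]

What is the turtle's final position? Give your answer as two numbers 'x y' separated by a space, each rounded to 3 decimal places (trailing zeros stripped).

Executing turtle program step by step:
Start: pos=(0,0), heading=0, pen down
REPEAT 3 [
  -- iteration 1/3 --
  FD 3.3: (0,0) -> (3.3,0) [heading=0, draw]
  REPEAT 3 [
    -- iteration 1/3 --
    LT 90: heading 0 -> 90
    FD 4.3: (3.3,0) -> (3.3,4.3) [heading=90, draw]
    -- iteration 2/3 --
    LT 90: heading 90 -> 180
    FD 4.3: (3.3,4.3) -> (-1,4.3) [heading=180, draw]
    -- iteration 3/3 --
    LT 90: heading 180 -> 270
    FD 4.3: (-1,4.3) -> (-1,0) [heading=270, draw]
  ]
  -- iteration 2/3 --
  FD 3.3: (-1,0) -> (-1,-3.3) [heading=270, draw]
  REPEAT 3 [
    -- iteration 1/3 --
    LT 90: heading 270 -> 0
    FD 4.3: (-1,-3.3) -> (3.3,-3.3) [heading=0, draw]
    -- iteration 2/3 --
    LT 90: heading 0 -> 90
    FD 4.3: (3.3,-3.3) -> (3.3,1) [heading=90, draw]
    -- iteration 3/3 --
    LT 90: heading 90 -> 180
    FD 4.3: (3.3,1) -> (-1,1) [heading=180, draw]
  ]
  -- iteration 3/3 --
  FD 3.3: (-1,1) -> (-4.3,1) [heading=180, draw]
  REPEAT 3 [
    -- iteration 1/3 --
    LT 90: heading 180 -> 270
    FD 4.3: (-4.3,1) -> (-4.3,-3.3) [heading=270, draw]
    -- iteration 2/3 --
    LT 90: heading 270 -> 0
    FD 4.3: (-4.3,-3.3) -> (0,-3.3) [heading=0, draw]
    -- iteration 3/3 --
    LT 90: heading 0 -> 90
    FD 4.3: (0,-3.3) -> (0,1) [heading=90, draw]
  ]
]
Final: pos=(0,1), heading=90, 12 segment(s) drawn

Answer: 0 1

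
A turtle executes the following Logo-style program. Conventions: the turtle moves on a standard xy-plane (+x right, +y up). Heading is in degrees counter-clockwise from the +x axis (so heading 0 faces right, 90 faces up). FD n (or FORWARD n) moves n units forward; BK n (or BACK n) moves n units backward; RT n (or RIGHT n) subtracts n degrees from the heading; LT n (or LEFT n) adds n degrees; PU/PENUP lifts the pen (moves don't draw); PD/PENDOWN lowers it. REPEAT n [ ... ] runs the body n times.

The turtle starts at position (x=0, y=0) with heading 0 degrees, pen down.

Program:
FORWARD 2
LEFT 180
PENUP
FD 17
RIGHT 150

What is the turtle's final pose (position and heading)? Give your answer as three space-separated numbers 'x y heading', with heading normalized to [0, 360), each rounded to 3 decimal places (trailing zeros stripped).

Answer: -15 0 30

Derivation:
Executing turtle program step by step:
Start: pos=(0,0), heading=0, pen down
FD 2: (0,0) -> (2,0) [heading=0, draw]
LT 180: heading 0 -> 180
PU: pen up
FD 17: (2,0) -> (-15,0) [heading=180, move]
RT 150: heading 180 -> 30
Final: pos=(-15,0), heading=30, 1 segment(s) drawn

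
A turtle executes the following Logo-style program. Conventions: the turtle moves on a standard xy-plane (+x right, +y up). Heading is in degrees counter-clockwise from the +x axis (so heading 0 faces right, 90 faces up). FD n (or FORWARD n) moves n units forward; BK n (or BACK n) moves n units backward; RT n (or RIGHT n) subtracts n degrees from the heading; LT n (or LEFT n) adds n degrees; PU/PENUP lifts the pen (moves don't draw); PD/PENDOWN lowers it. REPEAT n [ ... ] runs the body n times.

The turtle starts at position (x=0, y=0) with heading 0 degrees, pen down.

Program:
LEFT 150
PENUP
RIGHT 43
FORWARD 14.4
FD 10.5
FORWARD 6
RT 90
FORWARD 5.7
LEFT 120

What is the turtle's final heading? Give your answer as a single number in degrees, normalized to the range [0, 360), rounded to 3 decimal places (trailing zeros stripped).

Answer: 137

Derivation:
Executing turtle program step by step:
Start: pos=(0,0), heading=0, pen down
LT 150: heading 0 -> 150
PU: pen up
RT 43: heading 150 -> 107
FD 14.4: (0,0) -> (-4.21,13.771) [heading=107, move]
FD 10.5: (-4.21,13.771) -> (-7.28,23.812) [heading=107, move]
FD 6: (-7.28,23.812) -> (-9.034,29.55) [heading=107, move]
RT 90: heading 107 -> 17
FD 5.7: (-9.034,29.55) -> (-3.583,31.216) [heading=17, move]
LT 120: heading 17 -> 137
Final: pos=(-3.583,31.216), heading=137, 0 segment(s) drawn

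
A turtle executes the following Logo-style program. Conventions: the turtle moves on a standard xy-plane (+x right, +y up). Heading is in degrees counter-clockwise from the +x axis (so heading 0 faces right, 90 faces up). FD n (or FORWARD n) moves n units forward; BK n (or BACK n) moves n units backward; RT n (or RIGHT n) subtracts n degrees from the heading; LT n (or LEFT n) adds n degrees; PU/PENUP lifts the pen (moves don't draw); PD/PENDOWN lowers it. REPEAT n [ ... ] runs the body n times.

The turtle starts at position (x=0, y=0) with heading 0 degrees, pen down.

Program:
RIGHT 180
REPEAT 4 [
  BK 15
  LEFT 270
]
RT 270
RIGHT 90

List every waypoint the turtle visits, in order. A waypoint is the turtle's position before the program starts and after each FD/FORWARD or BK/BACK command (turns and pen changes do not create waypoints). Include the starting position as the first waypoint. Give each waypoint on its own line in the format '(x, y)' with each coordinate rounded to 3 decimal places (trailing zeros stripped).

Executing turtle program step by step:
Start: pos=(0,0), heading=0, pen down
RT 180: heading 0 -> 180
REPEAT 4 [
  -- iteration 1/4 --
  BK 15: (0,0) -> (15,0) [heading=180, draw]
  LT 270: heading 180 -> 90
  -- iteration 2/4 --
  BK 15: (15,0) -> (15,-15) [heading=90, draw]
  LT 270: heading 90 -> 0
  -- iteration 3/4 --
  BK 15: (15,-15) -> (0,-15) [heading=0, draw]
  LT 270: heading 0 -> 270
  -- iteration 4/4 --
  BK 15: (0,-15) -> (0,0) [heading=270, draw]
  LT 270: heading 270 -> 180
]
RT 270: heading 180 -> 270
RT 90: heading 270 -> 180
Final: pos=(0,0), heading=180, 4 segment(s) drawn
Waypoints (5 total):
(0, 0)
(15, 0)
(15, -15)
(0, -15)
(0, 0)

Answer: (0, 0)
(15, 0)
(15, -15)
(0, -15)
(0, 0)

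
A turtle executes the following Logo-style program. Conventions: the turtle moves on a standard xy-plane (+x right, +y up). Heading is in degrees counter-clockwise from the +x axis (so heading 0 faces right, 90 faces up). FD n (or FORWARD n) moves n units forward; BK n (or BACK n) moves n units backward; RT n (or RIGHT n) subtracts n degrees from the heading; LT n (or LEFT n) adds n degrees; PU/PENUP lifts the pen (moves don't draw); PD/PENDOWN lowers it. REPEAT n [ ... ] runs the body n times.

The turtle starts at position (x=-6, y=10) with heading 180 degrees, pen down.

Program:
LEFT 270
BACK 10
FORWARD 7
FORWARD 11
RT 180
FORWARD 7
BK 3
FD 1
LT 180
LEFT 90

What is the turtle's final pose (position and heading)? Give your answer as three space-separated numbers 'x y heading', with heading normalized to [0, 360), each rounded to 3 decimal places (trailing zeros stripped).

Executing turtle program step by step:
Start: pos=(-6,10), heading=180, pen down
LT 270: heading 180 -> 90
BK 10: (-6,10) -> (-6,0) [heading=90, draw]
FD 7: (-6,0) -> (-6,7) [heading=90, draw]
FD 11: (-6,7) -> (-6,18) [heading=90, draw]
RT 180: heading 90 -> 270
FD 7: (-6,18) -> (-6,11) [heading=270, draw]
BK 3: (-6,11) -> (-6,14) [heading=270, draw]
FD 1: (-6,14) -> (-6,13) [heading=270, draw]
LT 180: heading 270 -> 90
LT 90: heading 90 -> 180
Final: pos=(-6,13), heading=180, 6 segment(s) drawn

Answer: -6 13 180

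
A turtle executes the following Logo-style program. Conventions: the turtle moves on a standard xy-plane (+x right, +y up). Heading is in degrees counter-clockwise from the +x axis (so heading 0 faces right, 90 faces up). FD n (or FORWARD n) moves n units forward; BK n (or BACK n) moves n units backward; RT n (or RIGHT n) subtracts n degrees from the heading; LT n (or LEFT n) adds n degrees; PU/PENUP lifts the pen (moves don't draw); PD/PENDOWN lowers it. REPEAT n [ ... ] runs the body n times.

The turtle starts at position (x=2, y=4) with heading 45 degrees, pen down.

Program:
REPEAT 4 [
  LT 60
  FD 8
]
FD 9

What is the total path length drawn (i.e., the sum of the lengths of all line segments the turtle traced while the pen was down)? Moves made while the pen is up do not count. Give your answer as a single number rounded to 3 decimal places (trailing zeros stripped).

Answer: 41

Derivation:
Executing turtle program step by step:
Start: pos=(2,4), heading=45, pen down
REPEAT 4 [
  -- iteration 1/4 --
  LT 60: heading 45 -> 105
  FD 8: (2,4) -> (-0.071,11.727) [heading=105, draw]
  -- iteration 2/4 --
  LT 60: heading 105 -> 165
  FD 8: (-0.071,11.727) -> (-7.798,13.798) [heading=165, draw]
  -- iteration 3/4 --
  LT 60: heading 165 -> 225
  FD 8: (-7.798,13.798) -> (-13.455,8.141) [heading=225, draw]
  -- iteration 4/4 --
  LT 60: heading 225 -> 285
  FD 8: (-13.455,8.141) -> (-11.384,0.414) [heading=285, draw]
]
FD 9: (-11.384,0.414) -> (-9.055,-8.28) [heading=285, draw]
Final: pos=(-9.055,-8.28), heading=285, 5 segment(s) drawn

Segment lengths:
  seg 1: (2,4) -> (-0.071,11.727), length = 8
  seg 2: (-0.071,11.727) -> (-7.798,13.798), length = 8
  seg 3: (-7.798,13.798) -> (-13.455,8.141), length = 8
  seg 4: (-13.455,8.141) -> (-11.384,0.414), length = 8
  seg 5: (-11.384,0.414) -> (-9.055,-8.28), length = 9
Total = 41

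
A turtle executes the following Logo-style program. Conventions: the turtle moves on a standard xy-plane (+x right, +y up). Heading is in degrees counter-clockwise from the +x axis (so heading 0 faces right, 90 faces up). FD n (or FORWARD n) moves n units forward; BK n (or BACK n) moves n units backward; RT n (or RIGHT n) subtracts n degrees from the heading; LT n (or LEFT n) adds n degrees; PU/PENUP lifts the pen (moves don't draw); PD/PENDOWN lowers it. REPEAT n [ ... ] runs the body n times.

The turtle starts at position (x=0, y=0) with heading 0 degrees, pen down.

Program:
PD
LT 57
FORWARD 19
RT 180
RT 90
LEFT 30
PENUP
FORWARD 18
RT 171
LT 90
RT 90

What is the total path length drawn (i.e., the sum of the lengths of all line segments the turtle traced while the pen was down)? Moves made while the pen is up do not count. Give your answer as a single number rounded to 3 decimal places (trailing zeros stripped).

Answer: 19

Derivation:
Executing turtle program step by step:
Start: pos=(0,0), heading=0, pen down
PD: pen down
LT 57: heading 0 -> 57
FD 19: (0,0) -> (10.348,15.935) [heading=57, draw]
RT 180: heading 57 -> 237
RT 90: heading 237 -> 147
LT 30: heading 147 -> 177
PU: pen up
FD 18: (10.348,15.935) -> (-7.627,16.877) [heading=177, move]
RT 171: heading 177 -> 6
LT 90: heading 6 -> 96
RT 90: heading 96 -> 6
Final: pos=(-7.627,16.877), heading=6, 1 segment(s) drawn

Segment lengths:
  seg 1: (0,0) -> (10.348,15.935), length = 19
Total = 19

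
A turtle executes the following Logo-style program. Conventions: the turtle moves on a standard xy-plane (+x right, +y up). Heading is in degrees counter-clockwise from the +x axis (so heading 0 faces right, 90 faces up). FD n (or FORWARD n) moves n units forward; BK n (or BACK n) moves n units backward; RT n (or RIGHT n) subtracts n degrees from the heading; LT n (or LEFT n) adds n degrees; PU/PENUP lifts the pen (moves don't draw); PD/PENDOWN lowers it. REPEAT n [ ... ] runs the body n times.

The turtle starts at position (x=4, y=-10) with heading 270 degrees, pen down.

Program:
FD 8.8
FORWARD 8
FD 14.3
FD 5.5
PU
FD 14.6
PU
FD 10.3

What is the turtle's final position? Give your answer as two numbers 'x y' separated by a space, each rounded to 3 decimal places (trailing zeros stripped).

Executing turtle program step by step:
Start: pos=(4,-10), heading=270, pen down
FD 8.8: (4,-10) -> (4,-18.8) [heading=270, draw]
FD 8: (4,-18.8) -> (4,-26.8) [heading=270, draw]
FD 14.3: (4,-26.8) -> (4,-41.1) [heading=270, draw]
FD 5.5: (4,-41.1) -> (4,-46.6) [heading=270, draw]
PU: pen up
FD 14.6: (4,-46.6) -> (4,-61.2) [heading=270, move]
PU: pen up
FD 10.3: (4,-61.2) -> (4,-71.5) [heading=270, move]
Final: pos=(4,-71.5), heading=270, 4 segment(s) drawn

Answer: 4 -71.5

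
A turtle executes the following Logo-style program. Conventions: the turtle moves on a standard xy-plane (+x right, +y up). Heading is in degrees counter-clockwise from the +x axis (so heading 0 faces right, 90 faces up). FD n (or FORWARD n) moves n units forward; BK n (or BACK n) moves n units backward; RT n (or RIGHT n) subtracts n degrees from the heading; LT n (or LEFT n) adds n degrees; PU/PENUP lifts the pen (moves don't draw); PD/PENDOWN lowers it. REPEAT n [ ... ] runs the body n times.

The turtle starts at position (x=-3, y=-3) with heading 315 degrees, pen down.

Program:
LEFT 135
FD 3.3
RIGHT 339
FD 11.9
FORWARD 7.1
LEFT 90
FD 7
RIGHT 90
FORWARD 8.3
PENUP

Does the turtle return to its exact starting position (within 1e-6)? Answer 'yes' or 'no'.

Executing turtle program step by step:
Start: pos=(-3,-3), heading=315, pen down
LT 135: heading 315 -> 90
FD 3.3: (-3,-3) -> (-3,0.3) [heading=90, draw]
RT 339: heading 90 -> 111
FD 11.9: (-3,0.3) -> (-7.265,11.41) [heading=111, draw]
FD 7.1: (-7.265,11.41) -> (-9.809,18.038) [heading=111, draw]
LT 90: heading 111 -> 201
FD 7: (-9.809,18.038) -> (-16.344,15.529) [heading=201, draw]
RT 90: heading 201 -> 111
FD 8.3: (-16.344,15.529) -> (-19.319,23.278) [heading=111, draw]
PU: pen up
Final: pos=(-19.319,23.278), heading=111, 5 segment(s) drawn

Start position: (-3, -3)
Final position: (-19.319, 23.278)
Distance = 30.933; >= 1e-6 -> NOT closed

Answer: no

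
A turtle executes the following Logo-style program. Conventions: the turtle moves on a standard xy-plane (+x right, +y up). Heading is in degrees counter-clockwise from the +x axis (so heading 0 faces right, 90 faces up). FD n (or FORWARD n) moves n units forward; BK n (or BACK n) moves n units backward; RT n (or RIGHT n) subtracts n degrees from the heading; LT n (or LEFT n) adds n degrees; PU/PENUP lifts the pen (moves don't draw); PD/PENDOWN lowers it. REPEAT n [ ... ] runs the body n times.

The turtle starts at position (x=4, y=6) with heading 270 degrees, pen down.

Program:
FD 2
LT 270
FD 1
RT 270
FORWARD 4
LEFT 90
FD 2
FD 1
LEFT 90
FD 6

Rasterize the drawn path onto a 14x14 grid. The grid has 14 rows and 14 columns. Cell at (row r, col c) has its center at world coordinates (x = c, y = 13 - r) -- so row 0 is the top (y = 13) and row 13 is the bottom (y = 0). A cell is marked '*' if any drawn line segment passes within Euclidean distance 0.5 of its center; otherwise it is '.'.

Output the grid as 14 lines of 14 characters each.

Segment 0: (4,6) -> (4,4)
Segment 1: (4,4) -> (3,4)
Segment 2: (3,4) -> (3,0)
Segment 3: (3,0) -> (5,-0)
Segment 4: (5,-0) -> (6,-0)
Segment 5: (6,-0) -> (6,6)

Answer: ..............
..............
..............
..............
..............
..............
..............
....*.*.......
....*.*.......
...**.*.......
...*..*.......
...*..*.......
...*..*.......
...****.......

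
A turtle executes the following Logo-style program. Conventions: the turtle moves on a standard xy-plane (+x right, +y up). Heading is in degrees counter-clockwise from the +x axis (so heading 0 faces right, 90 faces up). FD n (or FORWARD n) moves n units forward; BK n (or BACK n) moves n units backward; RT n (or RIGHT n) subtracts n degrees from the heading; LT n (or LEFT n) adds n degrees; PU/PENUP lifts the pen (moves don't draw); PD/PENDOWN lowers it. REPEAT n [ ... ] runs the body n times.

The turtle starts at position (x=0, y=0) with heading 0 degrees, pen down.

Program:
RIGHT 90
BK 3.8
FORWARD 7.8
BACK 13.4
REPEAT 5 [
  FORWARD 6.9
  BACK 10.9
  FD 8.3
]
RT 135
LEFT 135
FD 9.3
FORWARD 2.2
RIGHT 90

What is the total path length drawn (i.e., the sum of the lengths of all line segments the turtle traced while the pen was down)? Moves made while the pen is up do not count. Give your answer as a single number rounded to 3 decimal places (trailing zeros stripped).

Executing turtle program step by step:
Start: pos=(0,0), heading=0, pen down
RT 90: heading 0 -> 270
BK 3.8: (0,0) -> (0,3.8) [heading=270, draw]
FD 7.8: (0,3.8) -> (0,-4) [heading=270, draw]
BK 13.4: (0,-4) -> (0,9.4) [heading=270, draw]
REPEAT 5 [
  -- iteration 1/5 --
  FD 6.9: (0,9.4) -> (0,2.5) [heading=270, draw]
  BK 10.9: (0,2.5) -> (0,13.4) [heading=270, draw]
  FD 8.3: (0,13.4) -> (0,5.1) [heading=270, draw]
  -- iteration 2/5 --
  FD 6.9: (0,5.1) -> (0,-1.8) [heading=270, draw]
  BK 10.9: (0,-1.8) -> (0,9.1) [heading=270, draw]
  FD 8.3: (0,9.1) -> (0,0.8) [heading=270, draw]
  -- iteration 3/5 --
  FD 6.9: (0,0.8) -> (0,-6.1) [heading=270, draw]
  BK 10.9: (0,-6.1) -> (0,4.8) [heading=270, draw]
  FD 8.3: (0,4.8) -> (0,-3.5) [heading=270, draw]
  -- iteration 4/5 --
  FD 6.9: (0,-3.5) -> (0,-10.4) [heading=270, draw]
  BK 10.9: (0,-10.4) -> (0,0.5) [heading=270, draw]
  FD 8.3: (0,0.5) -> (0,-7.8) [heading=270, draw]
  -- iteration 5/5 --
  FD 6.9: (0,-7.8) -> (0,-14.7) [heading=270, draw]
  BK 10.9: (0,-14.7) -> (0,-3.8) [heading=270, draw]
  FD 8.3: (0,-3.8) -> (0,-12.1) [heading=270, draw]
]
RT 135: heading 270 -> 135
LT 135: heading 135 -> 270
FD 9.3: (0,-12.1) -> (0,-21.4) [heading=270, draw]
FD 2.2: (0,-21.4) -> (0,-23.6) [heading=270, draw]
RT 90: heading 270 -> 180
Final: pos=(0,-23.6), heading=180, 20 segment(s) drawn

Segment lengths:
  seg 1: (0,0) -> (0,3.8), length = 3.8
  seg 2: (0,3.8) -> (0,-4), length = 7.8
  seg 3: (0,-4) -> (0,9.4), length = 13.4
  seg 4: (0,9.4) -> (0,2.5), length = 6.9
  seg 5: (0,2.5) -> (0,13.4), length = 10.9
  seg 6: (0,13.4) -> (0,5.1), length = 8.3
  seg 7: (0,5.1) -> (0,-1.8), length = 6.9
  seg 8: (0,-1.8) -> (0,9.1), length = 10.9
  seg 9: (0,9.1) -> (0,0.8), length = 8.3
  seg 10: (0,0.8) -> (0,-6.1), length = 6.9
  seg 11: (0,-6.1) -> (0,4.8), length = 10.9
  seg 12: (0,4.8) -> (0,-3.5), length = 8.3
  seg 13: (0,-3.5) -> (0,-10.4), length = 6.9
  seg 14: (0,-10.4) -> (0,0.5), length = 10.9
  seg 15: (0,0.5) -> (0,-7.8), length = 8.3
  seg 16: (0,-7.8) -> (0,-14.7), length = 6.9
  seg 17: (0,-14.7) -> (0,-3.8), length = 10.9
  seg 18: (0,-3.8) -> (0,-12.1), length = 8.3
  seg 19: (0,-12.1) -> (0,-21.4), length = 9.3
  seg 20: (0,-21.4) -> (0,-23.6), length = 2.2
Total = 167

Answer: 167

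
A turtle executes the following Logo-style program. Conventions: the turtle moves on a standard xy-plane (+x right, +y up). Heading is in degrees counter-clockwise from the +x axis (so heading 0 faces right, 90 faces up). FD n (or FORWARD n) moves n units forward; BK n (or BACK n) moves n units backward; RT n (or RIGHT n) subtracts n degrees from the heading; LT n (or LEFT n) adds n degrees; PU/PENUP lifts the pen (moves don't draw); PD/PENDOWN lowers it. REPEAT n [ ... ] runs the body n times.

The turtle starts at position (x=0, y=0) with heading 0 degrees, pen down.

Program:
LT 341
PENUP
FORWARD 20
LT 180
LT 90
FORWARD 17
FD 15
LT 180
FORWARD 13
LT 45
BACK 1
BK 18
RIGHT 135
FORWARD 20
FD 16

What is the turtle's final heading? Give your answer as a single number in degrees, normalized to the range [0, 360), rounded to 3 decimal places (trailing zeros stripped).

Executing turtle program step by step:
Start: pos=(0,0), heading=0, pen down
LT 341: heading 0 -> 341
PU: pen up
FD 20: (0,0) -> (18.91,-6.511) [heading=341, move]
LT 180: heading 341 -> 161
LT 90: heading 161 -> 251
FD 17: (18.91,-6.511) -> (13.376,-22.585) [heading=251, move]
FD 15: (13.376,-22.585) -> (8.492,-36.768) [heading=251, move]
LT 180: heading 251 -> 71
FD 13: (8.492,-36.768) -> (12.725,-24.476) [heading=71, move]
LT 45: heading 71 -> 116
BK 1: (12.725,-24.476) -> (13.163,-25.375) [heading=116, move]
BK 18: (13.163,-25.375) -> (21.054,-41.553) [heading=116, move]
RT 135: heading 116 -> 341
FD 20: (21.054,-41.553) -> (39.964,-48.065) [heading=341, move]
FD 16: (39.964,-48.065) -> (55.092,-53.274) [heading=341, move]
Final: pos=(55.092,-53.274), heading=341, 0 segment(s) drawn

Answer: 341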